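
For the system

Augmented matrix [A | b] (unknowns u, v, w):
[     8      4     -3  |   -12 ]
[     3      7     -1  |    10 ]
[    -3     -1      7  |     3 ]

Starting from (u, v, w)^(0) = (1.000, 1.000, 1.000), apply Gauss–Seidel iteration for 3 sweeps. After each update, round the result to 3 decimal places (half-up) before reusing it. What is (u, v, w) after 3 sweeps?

Iteration 1:
  u = (-12 - (4)·1.000 - (-3)·1.000) / (8) = -1.625
  v = (10 - (3)·-1.625 - (-1)·1.000) / (7) = 2.268
  w = (3 - (-3)·-1.625 - (-1)·2.268) / (7) = 0.056
Iteration 2:
  u = (-12 - (4)·2.268 - (-3)·0.056) / (8) = -2.613
  v = (10 - (3)·-2.613 - (-1)·0.056) / (7) = 2.556
  w = (3 - (-3)·-2.613 - (-1)·2.556) / (7) = -0.326
Iteration 3:
  u = (-12 - (4)·2.556 - (-3)·-0.326) / (8) = -2.900
  v = (10 - (3)·-2.900 - (-1)·-0.326) / (7) = 2.625
  w = (3 - (-3)·-2.900 - (-1)·2.625) / (7) = -0.439

(-2.900, 2.625, -0.439)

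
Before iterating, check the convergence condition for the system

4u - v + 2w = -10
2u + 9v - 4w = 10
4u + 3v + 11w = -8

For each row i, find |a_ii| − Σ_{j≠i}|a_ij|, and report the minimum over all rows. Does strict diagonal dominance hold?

row 1: |4| − (1+2) = 1
row 2: |9| − (2+4) = 3
row 3: |11| − (4+3) = 4
minimum over rows = 1 → strictly diagonally dominant (convergence guaranteed)

1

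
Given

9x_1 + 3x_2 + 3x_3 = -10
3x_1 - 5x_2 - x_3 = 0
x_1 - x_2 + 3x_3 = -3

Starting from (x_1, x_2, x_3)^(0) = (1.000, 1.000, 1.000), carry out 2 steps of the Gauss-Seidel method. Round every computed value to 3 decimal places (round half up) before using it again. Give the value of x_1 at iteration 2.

Iteration 1:
  x_1 = (-10 - (3)·1.000 - (3)·1.000) / (9) = -1.778
  x_2 = (0 - (3)·-1.778 - (-1)·1.000) / (-5) = -1.267
  x_3 = (-3 - (1)·-1.778 - (-1)·-1.267) / (3) = -0.830
Iteration 2:
  x_1 = (-10 - (3)·-1.267 - (3)·-0.830) / (9) = -0.412
  x_2 = (0 - (3)·-0.412 - (-1)·-0.830) / (-5) = -0.081
  x_3 = (-3 - (1)·-0.412 - (-1)·-0.081) / (3) = -0.890

-0.412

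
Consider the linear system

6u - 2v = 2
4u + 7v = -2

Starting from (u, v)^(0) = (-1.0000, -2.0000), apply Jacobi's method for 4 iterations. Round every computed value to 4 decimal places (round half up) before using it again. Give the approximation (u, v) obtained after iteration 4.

Iteration 1:
  u = (2 - (-2)·-2.0000) / (6) = -0.3333
  v = (-2 - (4)·-1.0000) / (7) = 0.2857
Iteration 2:
  u = (2 - (-2)·0.2857) / (6) = 0.4286
  v = (-2 - (4)·-0.3333) / (7) = -0.0953
Iteration 3:
  u = (2 - (-2)·-0.0953) / (6) = 0.3016
  v = (-2 - (4)·0.4286) / (7) = -0.5306
Iteration 4:
  u = (2 - (-2)·-0.5306) / (6) = 0.1565
  v = (-2 - (4)·0.3016) / (7) = -0.4581

(0.1565, -0.4581)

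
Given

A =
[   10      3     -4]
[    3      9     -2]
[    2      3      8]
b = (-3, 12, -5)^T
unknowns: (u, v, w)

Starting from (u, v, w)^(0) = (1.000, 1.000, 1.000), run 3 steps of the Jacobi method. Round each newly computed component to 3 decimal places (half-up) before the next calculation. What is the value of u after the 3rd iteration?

-1.050

Iteration 1:
  u = (-3 - (3)·1.000 - (-4)·1.000) / (10) = -0.200
  v = (12 - (3)·1.000 - (-2)·1.000) / (9) = 1.222
  w = (-5 - (2)·1.000 - (3)·1.000) / (8) = -1.250
Iteration 2:
  u = (-3 - (3)·1.222 - (-4)·-1.250) / (10) = -1.167
  v = (12 - (3)·-0.200 - (-2)·-1.250) / (9) = 1.122
  w = (-5 - (2)·-0.200 - (3)·1.222) / (8) = -1.033
Iteration 3:
  u = (-3 - (3)·1.122 - (-4)·-1.033) / (10) = -1.050
  v = (12 - (3)·-1.167 - (-2)·-1.033) / (9) = 1.493
  w = (-5 - (2)·-1.167 - (3)·1.122) / (8) = -0.754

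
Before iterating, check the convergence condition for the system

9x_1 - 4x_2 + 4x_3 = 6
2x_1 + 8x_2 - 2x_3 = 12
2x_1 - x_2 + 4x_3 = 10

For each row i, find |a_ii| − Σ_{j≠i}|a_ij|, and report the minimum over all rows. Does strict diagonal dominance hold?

row 1: |9| − (4+4) = 1
row 2: |8| − (2+2) = 4
row 3: |4| − (2+1) = 1
minimum over rows = 1 → strictly diagonally dominant (convergence guaranteed)

1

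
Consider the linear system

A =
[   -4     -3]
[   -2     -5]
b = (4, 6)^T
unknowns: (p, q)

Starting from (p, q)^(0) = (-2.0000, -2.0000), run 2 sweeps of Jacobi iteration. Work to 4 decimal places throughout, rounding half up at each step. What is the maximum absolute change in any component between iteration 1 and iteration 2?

1.2000

Iteration 1:
  p = (4 - (-3)·-2.0000) / (-4) = 0.5000
  q = (6 - (-2)·-2.0000) / (-5) = -0.4000
Iteration 2:
  p = (4 - (-3)·-0.4000) / (-4) = -0.7000
  q = (6 - (-2)·0.5000) / (-5) = -1.4000
Change: (-1.2000, -1.0000) → max |·| = 1.2000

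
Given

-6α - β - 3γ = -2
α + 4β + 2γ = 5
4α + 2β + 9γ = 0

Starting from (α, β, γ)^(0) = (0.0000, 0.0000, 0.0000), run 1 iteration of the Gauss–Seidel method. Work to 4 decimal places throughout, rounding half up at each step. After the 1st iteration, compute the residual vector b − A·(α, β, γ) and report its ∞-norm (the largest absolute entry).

Iteration 1:
  α = (-2 - (-1)·0.0000 - (-3)·0.0000) / (-6) = 0.3333
  β = (5 - (1)·0.3333 - (2)·0.0000) / (4) = 1.1667
  γ = (0 - (4)·0.3333 - (2)·1.1667) / (9) = -0.4074
Residual b − A·x = (-0.0557, 0.8147, 0.0000); ∞-norm = 0.8147

0.8147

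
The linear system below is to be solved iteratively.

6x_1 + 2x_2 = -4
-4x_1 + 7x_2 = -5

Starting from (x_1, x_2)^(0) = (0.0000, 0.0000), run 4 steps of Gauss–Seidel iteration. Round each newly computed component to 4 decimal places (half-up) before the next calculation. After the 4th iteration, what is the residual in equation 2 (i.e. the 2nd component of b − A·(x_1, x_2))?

0.0000

Iteration 1:
  x_1 = (-4 - (2)·0.0000) / (6) = -0.6667
  x_2 = (-5 - (-4)·-0.6667) / (7) = -1.0953
Iteration 2:
  x_1 = (-4 - (2)·-1.0953) / (6) = -0.3016
  x_2 = (-5 - (-4)·-0.3016) / (7) = -0.8866
Iteration 3:
  x_1 = (-4 - (2)·-0.8866) / (6) = -0.3711
  x_2 = (-5 - (-4)·-0.3711) / (7) = -0.9263
Iteration 4:
  x_1 = (-4 - (2)·-0.9263) / (6) = -0.3579
  x_2 = (-5 - (-4)·-0.3579) / (7) = -0.9188
Residual b − A·x = (-0.0150, 0.0000)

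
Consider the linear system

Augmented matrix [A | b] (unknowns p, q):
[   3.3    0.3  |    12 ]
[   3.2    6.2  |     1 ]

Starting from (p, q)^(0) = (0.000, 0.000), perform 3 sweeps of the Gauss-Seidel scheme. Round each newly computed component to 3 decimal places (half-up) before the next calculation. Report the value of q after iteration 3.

Iteration 1:
  p = (12 - (0.3)·0.000) / (3.3) = 3.636
  q = (1 - (3.2)·3.636) / (6.2) = -1.715
Iteration 2:
  p = (12 - (0.3)·-1.715) / (3.3) = 3.792
  q = (1 - (3.2)·3.792) / (6.2) = -1.796
Iteration 3:
  p = (12 - (0.3)·-1.796) / (3.3) = 3.800
  q = (1 - (3.2)·3.800) / (6.2) = -1.800

-1.800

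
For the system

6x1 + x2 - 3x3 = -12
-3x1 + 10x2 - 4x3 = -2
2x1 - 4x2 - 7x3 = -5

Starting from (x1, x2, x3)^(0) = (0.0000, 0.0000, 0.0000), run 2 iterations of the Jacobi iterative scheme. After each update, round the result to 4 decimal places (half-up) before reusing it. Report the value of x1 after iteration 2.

-1.6095

Iteration 1:
  x1 = (-12 - (1)·0.0000 - (-3)·0.0000) / (6) = -2.0000
  x2 = (-2 - (-3)·0.0000 - (-4)·0.0000) / (10) = -0.2000
  x3 = (-5 - (2)·0.0000 - (-4)·0.0000) / (-7) = 0.7143
Iteration 2:
  x1 = (-12 - (1)·-0.2000 - (-3)·0.7143) / (6) = -1.6095
  x2 = (-2 - (-3)·-2.0000 - (-4)·0.7143) / (10) = -0.5143
  x3 = (-5 - (2)·-2.0000 - (-4)·-0.2000) / (-7) = 0.2571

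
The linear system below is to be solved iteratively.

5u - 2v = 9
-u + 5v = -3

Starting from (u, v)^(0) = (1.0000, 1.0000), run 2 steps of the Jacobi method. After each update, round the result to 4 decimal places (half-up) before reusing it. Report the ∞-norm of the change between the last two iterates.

0.5600

Iteration 1:
  u = (9 - (-2)·1.0000) / (5) = 2.2000
  v = (-3 - (-1)·1.0000) / (5) = -0.4000
Iteration 2:
  u = (9 - (-2)·-0.4000) / (5) = 1.6400
  v = (-3 - (-1)·2.2000) / (5) = -0.1600
Change: (-0.5600, 0.2400) → max |·| = 0.5600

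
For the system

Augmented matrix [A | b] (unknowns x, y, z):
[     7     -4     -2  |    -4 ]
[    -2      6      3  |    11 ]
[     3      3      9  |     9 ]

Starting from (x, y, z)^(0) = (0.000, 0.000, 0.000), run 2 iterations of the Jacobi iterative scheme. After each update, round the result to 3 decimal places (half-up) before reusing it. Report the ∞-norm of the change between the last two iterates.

1.333

Iteration 1:
  x = (-4 - (-4)·0.000 - (-2)·0.000) / (7) = -0.571
  y = (11 - (-2)·0.000 - (3)·0.000) / (6) = 1.833
  z = (9 - (3)·0.000 - (3)·0.000) / (9) = 1.000
Iteration 2:
  x = (-4 - (-4)·1.833 - (-2)·1.000) / (7) = 0.762
  y = (11 - (-2)·-0.571 - (3)·1.000) / (6) = 1.143
  z = (9 - (3)·-0.571 - (3)·1.833) / (9) = 0.579
Change: (1.333, -0.690, -0.421) → max |·| = 1.333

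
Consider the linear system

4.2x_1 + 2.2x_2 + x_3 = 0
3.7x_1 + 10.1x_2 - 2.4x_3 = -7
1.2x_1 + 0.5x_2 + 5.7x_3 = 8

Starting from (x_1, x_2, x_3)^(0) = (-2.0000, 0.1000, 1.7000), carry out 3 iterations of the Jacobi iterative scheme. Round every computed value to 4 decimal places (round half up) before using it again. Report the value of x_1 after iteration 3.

-0.2985

Iteration 1:
  x_1 = (0 - (2.2)·0.1000 - (1)·1.7000) / (4.2) = -0.4571
  x_2 = (-7 - (3.7)·-2.0000 - (-2.4)·1.7000) / (10.1) = 0.4436
  x_3 = (8 - (1.2)·-2.0000 - (0.5)·0.1000) / (5.7) = 1.8158
Iteration 2:
  x_1 = (0 - (2.2)·0.4436 - (1)·1.8158) / (4.2) = -0.6647
  x_2 = (-7 - (3.7)·-0.4571 - (-2.4)·1.8158) / (10.1) = -0.0941
  x_3 = (8 - (1.2)·-0.4571 - (0.5)·0.4436) / (5.7) = 1.4608
Iteration 3:
  x_1 = (0 - (2.2)·-0.0941 - (1)·1.4608) / (4.2) = -0.2985
  x_2 = (-7 - (3.7)·-0.6647 - (-2.4)·1.4608) / (10.1) = -0.1024
  x_3 = (8 - (1.2)·-0.6647 - (0.5)·-0.0941) / (5.7) = 1.5517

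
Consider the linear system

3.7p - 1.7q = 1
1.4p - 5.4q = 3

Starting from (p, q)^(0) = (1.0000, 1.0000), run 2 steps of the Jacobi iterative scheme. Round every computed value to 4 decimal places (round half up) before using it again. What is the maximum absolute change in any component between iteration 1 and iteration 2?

Iteration 1:
  p = (1 - (-1.7)·1.0000) / (3.7) = 0.7297
  q = (3 - (1.4)·1.0000) / (-5.4) = -0.2963
Iteration 2:
  p = (1 - (-1.7)·-0.2963) / (3.7) = 0.1341
  q = (3 - (1.4)·0.7297) / (-5.4) = -0.3664
Change: (-0.5956, -0.0701) → max |·| = 0.5956

0.5956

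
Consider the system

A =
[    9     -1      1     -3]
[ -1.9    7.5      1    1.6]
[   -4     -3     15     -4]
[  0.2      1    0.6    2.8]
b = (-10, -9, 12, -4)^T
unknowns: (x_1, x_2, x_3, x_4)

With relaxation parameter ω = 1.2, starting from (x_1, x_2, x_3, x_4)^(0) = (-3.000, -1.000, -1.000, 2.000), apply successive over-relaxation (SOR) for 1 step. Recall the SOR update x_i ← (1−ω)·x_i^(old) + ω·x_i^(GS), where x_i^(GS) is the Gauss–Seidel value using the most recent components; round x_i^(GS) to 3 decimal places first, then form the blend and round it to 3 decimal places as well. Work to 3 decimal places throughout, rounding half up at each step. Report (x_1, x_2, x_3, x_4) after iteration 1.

(0.067, -1.571, 1.444, -1.818)

Iteration 1:
  x_1: GS value = (-10 - (-1)·-1.000 - (1)·-1.000 - (-3)·2.000) / (9) = -0.444;  x_1 ← (1−ω)·-3.000 + ω·-0.444 = 0.067
  x_2: GS value = (-9 - (-1.9)·0.067 - (1)·-1.000 - (1.6)·2.000) / (7.5) = -1.476;  x_2 ← (1−ω)·-1.000 + ω·-1.476 = -1.571
  x_3: GS value = (12 - (-4)·0.067 - (-3)·-1.571 - (-4)·2.000) / (15) = 1.037;  x_3 ← (1−ω)·-1.000 + ω·1.037 = 1.444
  x_4: GS value = (-4 - (0.2)·0.067 - (1)·-1.571 - (0.6)·1.444) / (2.8) = -1.182;  x_4 ← (1−ω)·2.000 + ω·-1.182 = -1.818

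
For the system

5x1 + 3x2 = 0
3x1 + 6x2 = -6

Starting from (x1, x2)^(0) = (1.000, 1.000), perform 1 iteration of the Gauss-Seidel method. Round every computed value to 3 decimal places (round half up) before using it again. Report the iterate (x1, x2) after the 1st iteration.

Iteration 1:
  x1 = (0 - (3)·1.000) / (5) = -0.600
  x2 = (-6 - (3)·-0.600) / (6) = -0.700

(-0.600, -0.700)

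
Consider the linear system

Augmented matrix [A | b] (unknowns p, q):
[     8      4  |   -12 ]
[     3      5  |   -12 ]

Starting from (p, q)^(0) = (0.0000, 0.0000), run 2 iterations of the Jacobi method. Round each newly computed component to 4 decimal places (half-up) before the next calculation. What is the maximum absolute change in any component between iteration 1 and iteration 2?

Iteration 1:
  p = (-12 - (4)·0.0000) / (8) = -1.5000
  q = (-12 - (3)·0.0000) / (5) = -2.4000
Iteration 2:
  p = (-12 - (4)·-2.4000) / (8) = -0.3000
  q = (-12 - (3)·-1.5000) / (5) = -1.5000
Change: (1.2000, 0.9000) → max |·| = 1.2000

1.2000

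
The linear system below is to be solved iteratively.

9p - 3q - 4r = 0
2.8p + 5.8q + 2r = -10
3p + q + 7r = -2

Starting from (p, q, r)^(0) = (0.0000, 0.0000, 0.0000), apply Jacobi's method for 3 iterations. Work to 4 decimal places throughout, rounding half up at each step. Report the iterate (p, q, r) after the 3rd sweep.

(-0.5594, -1.3718, 0.2472)

Iteration 1:
  p = (0 - (-3)·0.0000 - (-4)·0.0000) / (9) = 0.0000
  q = (-10 - (2.8)·0.0000 - (2)·0.0000) / (5.8) = -1.7241
  r = (-2 - (3)·0.0000 - (1)·0.0000) / (7) = -0.2857
Iteration 2:
  p = (0 - (-3)·-1.7241 - (-4)·-0.2857) / (9) = -0.7017
  q = (-10 - (2.8)·0.0000 - (2)·-0.2857) / (5.8) = -1.6256
  r = (-2 - (3)·0.0000 - (1)·-1.7241) / (7) = -0.0394
Iteration 3:
  p = (0 - (-3)·-1.6256 - (-4)·-0.0394) / (9) = -0.5594
  q = (-10 - (2.8)·-0.7017 - (2)·-0.0394) / (5.8) = -1.3718
  r = (-2 - (3)·-0.7017 - (1)·-1.6256) / (7) = 0.2472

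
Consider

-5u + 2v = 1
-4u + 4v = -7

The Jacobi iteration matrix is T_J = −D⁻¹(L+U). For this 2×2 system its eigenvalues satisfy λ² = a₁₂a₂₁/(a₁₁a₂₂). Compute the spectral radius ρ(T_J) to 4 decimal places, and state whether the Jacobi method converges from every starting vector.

0.6325

a₁₂a₂₁/(a₁₁a₂₂) = (2)·(-4) / ((-5)·(4)) = 0.400000
ρ = √|0.400000| = √0.400000 = 0.6325
ρ < 1, so Jacobi converges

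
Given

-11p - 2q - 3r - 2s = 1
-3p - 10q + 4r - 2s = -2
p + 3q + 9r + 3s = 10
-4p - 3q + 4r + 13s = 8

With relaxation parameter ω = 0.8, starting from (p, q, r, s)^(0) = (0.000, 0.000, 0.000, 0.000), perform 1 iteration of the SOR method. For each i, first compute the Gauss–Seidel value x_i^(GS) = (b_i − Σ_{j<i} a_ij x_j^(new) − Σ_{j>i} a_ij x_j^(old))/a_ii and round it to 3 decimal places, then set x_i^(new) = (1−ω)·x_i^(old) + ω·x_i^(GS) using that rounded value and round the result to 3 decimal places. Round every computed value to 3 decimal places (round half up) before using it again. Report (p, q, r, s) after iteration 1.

Iteration 1:
  p: GS value = (1 - (-2)·0.000 - (-3)·0.000 - (-2)·0.000) / (-11) = -0.091;  p ← (1−ω)·0.000 + ω·-0.091 = -0.073
  q: GS value = (-2 - (-3)·-0.073 - (4)·0.000 - (-2)·0.000) / (-10) = 0.222;  q ← (1−ω)·0.000 + ω·0.222 = 0.178
  r: GS value = (10 - (1)·-0.073 - (3)·0.178 - (3)·0.000) / (9) = 1.060;  r ← (1−ω)·0.000 + ω·1.060 = 0.848
  s: GS value = (8 - (-4)·-0.073 - (-3)·0.178 - (4)·0.848) / (13) = 0.373;  s ← (1−ω)·0.000 + ω·0.373 = 0.298

(-0.073, 0.178, 0.848, 0.298)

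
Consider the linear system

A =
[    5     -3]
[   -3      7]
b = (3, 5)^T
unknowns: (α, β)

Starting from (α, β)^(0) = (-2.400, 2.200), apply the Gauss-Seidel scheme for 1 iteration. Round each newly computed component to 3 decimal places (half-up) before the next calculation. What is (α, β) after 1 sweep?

(1.920, 1.537)

Iteration 1:
  α = (3 - (-3)·2.200) / (5) = 1.920
  β = (5 - (-3)·1.920) / (7) = 1.537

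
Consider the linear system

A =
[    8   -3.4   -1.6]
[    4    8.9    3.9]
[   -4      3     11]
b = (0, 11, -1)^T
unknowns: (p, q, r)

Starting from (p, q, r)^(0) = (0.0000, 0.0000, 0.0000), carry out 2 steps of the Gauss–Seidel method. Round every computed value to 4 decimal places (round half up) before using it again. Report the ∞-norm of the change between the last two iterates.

0.4397

Iteration 1:
  p = (0 - (-3.4)·0.0000 - (-1.6)·0.0000) / (8) = 0.0000
  q = (11 - (4)·0.0000 - (3.9)·0.0000) / (8.9) = 1.2360
  r = (-1 - (-4)·0.0000 - (3)·1.2360) / (11) = -0.4280
Iteration 2:
  p = (0 - (-3.4)·1.2360 - (-1.6)·-0.4280) / (8) = 0.4397
  q = (11 - (4)·0.4397 - (3.9)·-0.4280) / (8.9) = 1.2259
  r = (-1 - (-4)·0.4397 - (3)·1.2259) / (11) = -0.2654
Change: (0.4397, -0.0101, 0.1626) → max |·| = 0.4397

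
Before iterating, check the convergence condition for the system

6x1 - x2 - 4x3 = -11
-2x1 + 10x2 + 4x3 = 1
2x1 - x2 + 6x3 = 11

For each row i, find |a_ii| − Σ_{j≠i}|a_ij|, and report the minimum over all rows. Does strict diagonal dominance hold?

row 1: |6| − (1+4) = 1
row 2: |10| − (2+4) = 4
row 3: |6| − (2+1) = 3
minimum over rows = 1 → strictly diagonally dominant (convergence guaranteed)

1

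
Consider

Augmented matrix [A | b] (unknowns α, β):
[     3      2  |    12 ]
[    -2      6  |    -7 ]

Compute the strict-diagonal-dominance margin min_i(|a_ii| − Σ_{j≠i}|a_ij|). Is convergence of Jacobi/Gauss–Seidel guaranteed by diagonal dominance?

1

row 1: |3| − (2) = 1
row 2: |6| − (2) = 4
minimum over rows = 1 → strictly diagonally dominant (convergence guaranteed)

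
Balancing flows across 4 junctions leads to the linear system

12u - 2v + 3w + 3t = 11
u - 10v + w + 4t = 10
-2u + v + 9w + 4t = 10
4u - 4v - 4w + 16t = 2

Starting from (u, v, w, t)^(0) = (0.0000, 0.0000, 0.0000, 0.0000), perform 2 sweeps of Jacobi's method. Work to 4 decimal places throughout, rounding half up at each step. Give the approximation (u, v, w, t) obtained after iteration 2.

(0.4410, -0.7472, 1.3704, -0.0764)

Iteration 1:
  u = (11 - (-2)·0.0000 - (3)·0.0000 - (3)·0.0000) / (12) = 0.9167
  v = (10 - (1)·0.0000 - (1)·0.0000 - (4)·0.0000) / (-10) = -1.0000
  w = (10 - (-2)·0.0000 - (1)·0.0000 - (4)·0.0000) / (9) = 1.1111
  t = (2 - (4)·0.0000 - (-4)·0.0000 - (-4)·0.0000) / (16) = 0.1250
Iteration 2:
  u = (11 - (-2)·-1.0000 - (3)·1.1111 - (3)·0.1250) / (12) = 0.4410
  v = (10 - (1)·0.9167 - (1)·1.1111 - (4)·0.1250) / (-10) = -0.7472
  w = (10 - (-2)·0.9167 - (1)·-1.0000 - (4)·0.1250) / (9) = 1.3704
  t = (2 - (4)·0.9167 - (-4)·-1.0000 - (-4)·1.1111) / (16) = -0.0764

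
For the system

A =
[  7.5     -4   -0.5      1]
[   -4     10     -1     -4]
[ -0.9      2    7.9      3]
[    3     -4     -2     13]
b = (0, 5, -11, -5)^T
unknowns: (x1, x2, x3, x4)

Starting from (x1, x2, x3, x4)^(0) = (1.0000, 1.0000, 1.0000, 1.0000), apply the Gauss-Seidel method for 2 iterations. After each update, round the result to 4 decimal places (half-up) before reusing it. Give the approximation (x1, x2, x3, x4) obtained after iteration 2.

Iteration 1:
  x1 = (0 - (-4)·1.0000 - (-0.5)·1.0000 - (1)·1.0000) / (7.5) = 0.4667
  x2 = (5 - (-4)·0.4667 - (-1)·1.0000 - (-4)·1.0000) / (10) = 1.1867
  x3 = (-11 - (-0.9)·0.4667 - (2)·1.1867 - (3)·1.0000) / (7.9) = -2.0194
  x4 = (-5 - (3)·0.4667 - (-4)·1.1867 - (-2)·-2.0194) / (13) = -0.4379
Iteration 2:
  x1 = (0 - (-4)·1.1867 - (-0.5)·-2.0194 - (1)·-0.4379) / (7.5) = 0.5567
  x2 = (5 - (-4)·0.5567 - (-1)·-2.0194 - (-4)·-0.4379) / (10) = 0.3456
  x3 = (-11 - (-0.9)·0.5567 - (2)·0.3456 - (3)·-0.4379) / (7.9) = -1.2502
  x4 = (-5 - (3)·0.5567 - (-4)·0.3456 - (-2)·-1.2502) / (13) = -0.5991

(0.5567, 0.3456, -1.2502, -0.5991)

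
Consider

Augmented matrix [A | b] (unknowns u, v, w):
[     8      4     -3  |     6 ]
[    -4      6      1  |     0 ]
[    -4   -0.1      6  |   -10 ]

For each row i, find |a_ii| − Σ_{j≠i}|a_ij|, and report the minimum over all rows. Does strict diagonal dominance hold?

1

row 1: |8| − (4+3) = 1
row 2: |6| − (4+1) = 1
row 3: |6| − (4+0.1) = 1.9
minimum over rows = 1 → strictly diagonally dominant (convergence guaranteed)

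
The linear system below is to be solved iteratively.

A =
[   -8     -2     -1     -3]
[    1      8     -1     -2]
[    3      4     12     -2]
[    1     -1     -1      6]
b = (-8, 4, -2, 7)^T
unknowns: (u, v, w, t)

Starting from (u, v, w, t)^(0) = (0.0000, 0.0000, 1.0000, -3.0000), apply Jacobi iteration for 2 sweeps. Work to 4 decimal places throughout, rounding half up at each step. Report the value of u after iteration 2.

Iteration 1:
  u = (-8 - (-2)·0.0000 - (-1)·1.0000 - (-3)·-3.0000) / (-8) = 2.0000
  v = (4 - (1)·0.0000 - (-1)·1.0000 - (-2)·-3.0000) / (8) = -0.1250
  w = (-2 - (3)·0.0000 - (4)·0.0000 - (-2)·-3.0000) / (12) = -0.6667
  t = (7 - (1)·0.0000 - (-1)·0.0000 - (-1)·1.0000) / (6) = 1.3333
Iteration 2:
  u = (-8 - (-2)·-0.1250 - (-1)·-0.6667 - (-3)·1.3333) / (-8) = 0.6146
  v = (4 - (1)·2.0000 - (-1)·-0.6667 - (-2)·1.3333) / (8) = 0.5000
  w = (-2 - (3)·2.0000 - (4)·-0.1250 - (-2)·1.3333) / (12) = -0.4028
  t = (7 - (1)·2.0000 - (-1)·-0.1250 - (-1)·-0.6667) / (6) = 0.7014

0.6146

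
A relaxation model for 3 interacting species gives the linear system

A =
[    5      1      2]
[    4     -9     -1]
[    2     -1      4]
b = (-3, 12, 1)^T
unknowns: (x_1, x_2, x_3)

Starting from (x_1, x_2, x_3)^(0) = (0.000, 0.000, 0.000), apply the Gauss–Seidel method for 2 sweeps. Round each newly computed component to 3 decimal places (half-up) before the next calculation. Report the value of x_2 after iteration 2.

-1.501

Iteration 1:
  x_1 = (-3 - (1)·0.000 - (2)·0.000) / (5) = -0.600
  x_2 = (12 - (4)·-0.600 - (-1)·0.000) / (-9) = -1.600
  x_3 = (1 - (2)·-0.600 - (-1)·-1.600) / (4) = 0.150
Iteration 2:
  x_1 = (-3 - (1)·-1.600 - (2)·0.150) / (5) = -0.340
  x_2 = (12 - (4)·-0.340 - (-1)·0.150) / (-9) = -1.501
  x_3 = (1 - (2)·-0.340 - (-1)·-1.501) / (4) = 0.045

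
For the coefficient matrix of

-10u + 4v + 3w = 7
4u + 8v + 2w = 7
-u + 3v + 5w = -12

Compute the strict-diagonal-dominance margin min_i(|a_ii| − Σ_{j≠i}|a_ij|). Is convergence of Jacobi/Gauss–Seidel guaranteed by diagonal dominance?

1

row 1: |-10| − (4+3) = 3
row 2: |8| − (4+2) = 2
row 3: |5| − (1+3) = 1
minimum over rows = 1 → strictly diagonally dominant (convergence guaranteed)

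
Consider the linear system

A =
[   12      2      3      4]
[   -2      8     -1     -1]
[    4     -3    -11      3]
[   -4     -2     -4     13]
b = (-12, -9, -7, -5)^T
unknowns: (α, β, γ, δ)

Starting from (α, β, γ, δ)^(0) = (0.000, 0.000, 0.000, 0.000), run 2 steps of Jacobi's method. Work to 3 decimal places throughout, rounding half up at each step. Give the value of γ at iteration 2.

Iteration 1:
  α = (-12 - (2)·0.000 - (3)·0.000 - (4)·0.000) / (12) = -1.000
  β = (-9 - (-2)·0.000 - (-1)·0.000 - (-1)·0.000) / (8) = -1.125
  γ = (-7 - (4)·0.000 - (-3)·0.000 - (3)·0.000) / (-11) = 0.636
  δ = (-5 - (-4)·0.000 - (-2)·0.000 - (-4)·0.000) / (13) = -0.385
Iteration 2:
  α = (-12 - (2)·-1.125 - (3)·0.636 - (4)·-0.385) / (12) = -0.843
  β = (-9 - (-2)·-1.000 - (-1)·0.636 - (-1)·-0.385) / (8) = -1.344
  γ = (-7 - (4)·-1.000 - (-3)·-1.125 - (3)·-0.385) / (-11) = 0.475
  δ = (-5 - (-4)·-1.000 - (-2)·-1.125 - (-4)·0.636) / (13) = -0.670

0.475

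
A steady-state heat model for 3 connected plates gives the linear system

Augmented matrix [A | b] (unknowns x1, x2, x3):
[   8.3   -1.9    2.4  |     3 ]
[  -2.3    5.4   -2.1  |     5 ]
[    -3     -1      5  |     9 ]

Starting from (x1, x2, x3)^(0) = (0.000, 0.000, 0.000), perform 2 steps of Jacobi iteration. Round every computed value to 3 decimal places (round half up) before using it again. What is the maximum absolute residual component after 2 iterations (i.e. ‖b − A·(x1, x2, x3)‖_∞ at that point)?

0.657

Iteration 1:
  x1 = (3 - (-1.9)·0.000 - (2.4)·0.000) / (8.3) = 0.361
  x2 = (5 - (-2.3)·0.000 - (-2.1)·0.000) / (5.4) = 0.926
  x3 = (9 - (-3)·0.000 - (-1)·0.000) / (5) = 1.800
Iteration 2:
  x1 = (3 - (-1.9)·0.926 - (2.4)·1.800) / (8.3) = 0.053
  x2 = (5 - (-2.3)·0.361 - (-2.1)·1.800) / (5.4) = 1.780
  x3 = (9 - (-3)·0.361 - (-1)·0.926) / (5) = 2.202
Residual b − A·x = (0.657, 0.134, -0.071); ∞-norm = 0.657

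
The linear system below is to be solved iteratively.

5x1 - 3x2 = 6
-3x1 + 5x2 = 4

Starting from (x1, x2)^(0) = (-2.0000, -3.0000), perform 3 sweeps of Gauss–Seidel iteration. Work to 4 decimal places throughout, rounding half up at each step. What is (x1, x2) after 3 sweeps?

Iteration 1:
  x1 = (6 - (-3)·-3.0000) / (5) = -0.6000
  x2 = (4 - (-3)·-0.6000) / (5) = 0.4400
Iteration 2:
  x1 = (6 - (-3)·0.4400) / (5) = 1.4640
  x2 = (4 - (-3)·1.4640) / (5) = 1.6784
Iteration 3:
  x1 = (6 - (-3)·1.6784) / (5) = 2.2070
  x2 = (4 - (-3)·2.2070) / (5) = 2.1242

(2.2070, 2.1242)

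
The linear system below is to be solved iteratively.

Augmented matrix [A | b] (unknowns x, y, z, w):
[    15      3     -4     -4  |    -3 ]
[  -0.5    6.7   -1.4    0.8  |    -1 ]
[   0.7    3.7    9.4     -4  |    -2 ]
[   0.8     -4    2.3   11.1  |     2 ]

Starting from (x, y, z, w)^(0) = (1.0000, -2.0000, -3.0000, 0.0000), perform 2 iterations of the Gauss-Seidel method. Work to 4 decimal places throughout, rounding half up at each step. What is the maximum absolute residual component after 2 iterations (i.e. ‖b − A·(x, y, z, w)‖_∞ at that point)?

Iteration 1:
  x = (-3 - (3)·-2.0000 - (-4)·-3.0000 - (-4)·0.0000) / (15) = -0.6000
  y = (-1 - (-0.5)·-0.6000 - (-1.4)·-3.0000 - (0.8)·0.0000) / (6.7) = -0.8209
  z = (-2 - (0.7)·-0.6000 - (3.7)·-0.8209 - (-4)·0.0000) / (9.4) = 0.1550
  w = (2 - (0.8)·-0.6000 - (-4)·-0.8209 - (2.3)·0.1550) / (11.1) = -0.1045
Iteration 2:
  x = (-3 - (3)·-0.8209 - (-4)·0.1550 - (-4)·-0.1045) / (15) = -0.0224
  y = (-1 - (-0.5)·-0.0224 - (-1.4)·0.1550 - (0.8)·-0.1045) / (6.7) = -0.1061
  z = (-2 - (0.7)·-0.0224 - (3.7)·-0.1061 - (-4)·-0.1045) / (9.4) = -0.2138
  w = (2 - (0.8)·-0.0224 - (-4)·-0.1061 - (2.3)·-0.2138) / (11.1) = 0.1879
Residual b − A·x = (-2.4493, -0.7500, 1.1696, -0.0004); ∞-norm = 2.4493

2.4493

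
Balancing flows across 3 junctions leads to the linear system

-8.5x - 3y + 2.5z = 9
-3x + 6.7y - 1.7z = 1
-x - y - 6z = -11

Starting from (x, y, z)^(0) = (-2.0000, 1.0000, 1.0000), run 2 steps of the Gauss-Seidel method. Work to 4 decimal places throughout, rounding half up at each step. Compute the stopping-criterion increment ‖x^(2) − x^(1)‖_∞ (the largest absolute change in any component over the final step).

0.6919

Iteration 1:
  x = (9 - (-3)·1.0000 - (2.5)·1.0000) / (-8.5) = -1.1176
  y = (1 - (-3)·-1.1176 - (-1.7)·1.0000) / (6.7) = -0.0974
  z = (-11 - (-1)·-1.1176 - (-1)·-0.0974) / (-6) = 2.0358
Iteration 2:
  x = (9 - (-3)·-0.0974 - (2.5)·2.0358) / (-8.5) = -0.4257
  y = (1 - (-3)·-0.4257 - (-1.7)·2.0358) / (6.7) = 0.4752
  z = (-11 - (-1)·-0.4257 - (-1)·0.4752) / (-6) = 1.8251
Change: (0.6919, 0.5726, -0.2107) → max |·| = 0.6919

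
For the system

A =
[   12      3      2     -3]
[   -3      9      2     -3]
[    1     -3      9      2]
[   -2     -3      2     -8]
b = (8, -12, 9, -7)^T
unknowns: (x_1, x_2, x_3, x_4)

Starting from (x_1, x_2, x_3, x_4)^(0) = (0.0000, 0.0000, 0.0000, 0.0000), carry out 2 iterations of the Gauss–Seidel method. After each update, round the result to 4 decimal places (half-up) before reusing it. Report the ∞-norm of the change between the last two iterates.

Iteration 1:
  x_1 = (8 - (3)·0.0000 - (2)·0.0000 - (-3)·0.0000) / (12) = 0.6667
  x_2 = (-12 - (-3)·0.6667 - (2)·0.0000 - (-3)·0.0000) / (9) = -1.1111
  x_3 = (9 - (1)·0.6667 - (-3)·-1.1111 - (2)·0.0000) / (9) = 0.5556
  x_4 = (-7 - (-2)·0.6667 - (-3)·-1.1111 - (2)·0.5556) / (-8) = 1.2639
Iteration 2:
  x_1 = (8 - (3)·-1.1111 - (2)·0.5556 - (-3)·1.2639) / (12) = 1.1678
  x_2 = (-12 - (-3)·1.1678 - (2)·0.5556 - (-3)·1.2639) / (9) = -0.6462
  x_3 = (9 - (1)·1.1678 - (-3)·-0.6462 - (2)·1.2639) / (9) = 0.3740
  x_4 = (-7 - (-2)·1.1678 - (-3)·-0.6462 - (2)·0.3740) / (-8) = 0.9189
Change: (0.5011, 0.4649, -0.1816, -0.3450) → max |·| = 0.5011

0.5011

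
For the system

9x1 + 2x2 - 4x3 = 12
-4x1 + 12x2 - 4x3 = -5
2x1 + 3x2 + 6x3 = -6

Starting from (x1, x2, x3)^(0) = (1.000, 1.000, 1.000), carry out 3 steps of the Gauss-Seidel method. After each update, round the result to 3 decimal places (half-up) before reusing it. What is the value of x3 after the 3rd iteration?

Iteration 1:
  x1 = (12 - (2)·1.000 - (-4)·1.000) / (9) = 1.556
  x2 = (-5 - (-4)·1.556 - (-4)·1.000) / (12) = 0.435
  x3 = (-6 - (2)·1.556 - (3)·0.435) / (6) = -1.736
Iteration 2:
  x1 = (12 - (2)·0.435 - (-4)·-1.736) / (9) = 0.465
  x2 = (-5 - (-4)·0.465 - (-4)·-1.736) / (12) = -0.840
  x3 = (-6 - (2)·0.465 - (3)·-0.840) / (6) = -0.735
Iteration 3:
  x1 = (12 - (2)·-0.840 - (-4)·-0.735) / (9) = 1.193
  x2 = (-5 - (-4)·1.193 - (-4)·-0.735) / (12) = -0.264
  x3 = (-6 - (2)·1.193 - (3)·-0.264) / (6) = -1.266

-1.266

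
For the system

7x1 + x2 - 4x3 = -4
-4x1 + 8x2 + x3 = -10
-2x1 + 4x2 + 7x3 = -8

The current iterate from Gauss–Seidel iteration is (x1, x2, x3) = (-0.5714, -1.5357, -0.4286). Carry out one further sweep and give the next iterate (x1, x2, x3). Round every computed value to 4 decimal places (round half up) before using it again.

One sweep:
  x1 = (-4 - (1)·-1.5357 - (-4)·-0.4286) / (7) = -0.5970
  x2 = (-10 - (-4)·-0.5970 - (1)·-0.4286) / (8) = -1.4949
  x3 = (-8 - (-2)·-0.5970 - (4)·-1.4949) / (7) = -0.4592

(-0.5970, -1.4949, -0.4592)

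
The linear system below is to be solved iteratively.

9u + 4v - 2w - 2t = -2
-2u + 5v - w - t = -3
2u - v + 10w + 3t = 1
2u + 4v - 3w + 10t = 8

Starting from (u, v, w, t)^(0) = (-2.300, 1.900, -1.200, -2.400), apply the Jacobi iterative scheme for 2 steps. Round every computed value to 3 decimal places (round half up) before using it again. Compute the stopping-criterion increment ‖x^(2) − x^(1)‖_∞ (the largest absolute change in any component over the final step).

Iteration 1:
  u = (-2 - (4)·1.900 - (-2)·-1.200 - (-2)·-2.400) / (9) = -1.867
  v = (-3 - (-2)·-2.300 - (-1)·-1.200 - (-1)·-2.400) / (5) = -2.240
  w = (1 - (2)·-2.300 - (-1)·1.900 - (3)·-2.400) / (10) = 1.470
  t = (8 - (2)·-2.300 - (4)·1.900 - (-3)·-1.200) / (10) = 0.140
Iteration 2:
  u = (-2 - (4)·-2.240 - (-2)·1.470 - (-2)·0.140) / (9) = 1.131
  v = (-3 - (-2)·-1.867 - (-1)·1.470 - (-1)·0.140) / (5) = -1.025
  w = (1 - (2)·-1.867 - (-1)·-2.240 - (3)·0.140) / (10) = 0.207
  t = (8 - (2)·-1.867 - (4)·-2.240 - (-3)·1.470) / (10) = 2.510
Change: (2.998, 1.215, -1.263, 2.370) → max |·| = 2.998

2.998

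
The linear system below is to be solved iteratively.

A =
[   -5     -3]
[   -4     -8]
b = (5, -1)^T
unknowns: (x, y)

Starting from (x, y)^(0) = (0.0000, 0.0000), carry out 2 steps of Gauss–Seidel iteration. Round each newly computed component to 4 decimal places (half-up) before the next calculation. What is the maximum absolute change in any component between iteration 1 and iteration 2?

Iteration 1:
  x = (5 - (-3)·0.0000) / (-5) = -1.0000
  y = (-1 - (-4)·-1.0000) / (-8) = 0.6250
Iteration 2:
  x = (5 - (-3)·0.6250) / (-5) = -1.3750
  y = (-1 - (-4)·-1.3750) / (-8) = 0.8125
Change: (-0.3750, 0.1875) → max |·| = 0.3750

0.3750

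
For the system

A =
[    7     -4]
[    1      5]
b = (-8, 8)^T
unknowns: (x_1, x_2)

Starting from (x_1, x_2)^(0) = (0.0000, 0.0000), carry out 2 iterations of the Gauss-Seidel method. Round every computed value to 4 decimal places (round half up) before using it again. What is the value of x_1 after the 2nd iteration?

-0.0979

Iteration 1:
  x_1 = (-8 - (-4)·0.0000) / (7) = -1.1429
  x_2 = (8 - (1)·-1.1429) / (5) = 1.8286
Iteration 2:
  x_1 = (-8 - (-4)·1.8286) / (7) = -0.0979
  x_2 = (8 - (1)·-0.0979) / (5) = 1.6196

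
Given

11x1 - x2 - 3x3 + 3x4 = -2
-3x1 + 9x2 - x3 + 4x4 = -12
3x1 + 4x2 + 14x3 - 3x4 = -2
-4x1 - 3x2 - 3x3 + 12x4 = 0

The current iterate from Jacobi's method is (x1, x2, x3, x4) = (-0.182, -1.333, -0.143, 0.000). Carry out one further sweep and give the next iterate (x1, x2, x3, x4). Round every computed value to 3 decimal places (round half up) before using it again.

(-0.342, -1.410, 0.277, -0.430)

One sweep:
  x1 = (-2 - (-1)·-1.333 - (-3)·-0.143 - (3)·0.000) / (11) = -0.342
  x2 = (-12 - (-3)·-0.182 - (-1)·-0.143 - (4)·0.000) / (9) = -1.410
  x3 = (-2 - (3)·-0.182 - (4)·-1.333 - (-3)·0.000) / (14) = 0.277
  x4 = (0 - (-4)·-0.182 - (-3)·-1.333 - (-3)·-0.143) / (12) = -0.430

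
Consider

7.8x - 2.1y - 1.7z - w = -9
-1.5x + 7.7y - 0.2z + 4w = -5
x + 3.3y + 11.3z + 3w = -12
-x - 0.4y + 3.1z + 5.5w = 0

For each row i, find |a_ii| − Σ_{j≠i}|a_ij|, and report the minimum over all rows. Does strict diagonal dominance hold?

1

row 1: |7.8| − (2.1+1.7+1) = 3
row 2: |7.7| − (1.5+0.2+4) = 2
row 3: |11.3| − (1+3.3+3) = 4
row 4: |5.5| − (1+0.4+3.1) = 1
minimum over rows = 1 → strictly diagonally dominant (convergence guaranteed)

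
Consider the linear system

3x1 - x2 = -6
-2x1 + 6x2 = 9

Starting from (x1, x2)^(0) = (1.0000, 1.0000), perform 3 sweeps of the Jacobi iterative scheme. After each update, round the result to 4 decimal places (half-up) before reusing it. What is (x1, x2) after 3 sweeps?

Iteration 1:
  x1 = (-6 - (-1)·1.0000) / (3) = -1.6667
  x2 = (9 - (-2)·1.0000) / (6) = 1.8333
Iteration 2:
  x1 = (-6 - (-1)·1.8333) / (3) = -1.3889
  x2 = (9 - (-2)·-1.6667) / (6) = 0.9444
Iteration 3:
  x1 = (-6 - (-1)·0.9444) / (3) = -1.6852
  x2 = (9 - (-2)·-1.3889) / (6) = 1.0370

(-1.6852, 1.0370)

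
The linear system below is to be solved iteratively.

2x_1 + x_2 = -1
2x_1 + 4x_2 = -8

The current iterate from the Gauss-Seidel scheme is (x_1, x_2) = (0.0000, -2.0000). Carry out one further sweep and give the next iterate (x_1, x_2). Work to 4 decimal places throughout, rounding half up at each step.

(0.5000, -2.2500)

One sweep:
  x_1 = (-1 - (1)·-2.0000) / (2) = 0.5000
  x_2 = (-8 - (2)·0.5000) / (4) = -2.2500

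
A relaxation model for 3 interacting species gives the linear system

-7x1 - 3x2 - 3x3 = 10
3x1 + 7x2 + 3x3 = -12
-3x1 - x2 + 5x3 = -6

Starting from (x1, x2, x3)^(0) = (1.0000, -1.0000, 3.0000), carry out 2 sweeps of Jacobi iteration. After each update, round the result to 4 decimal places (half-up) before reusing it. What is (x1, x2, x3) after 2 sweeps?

Iteration 1:
  x1 = (10 - (-3)·-1.0000 - (-3)·3.0000) / (-7) = -2.2857
  x2 = (-12 - (3)·1.0000 - (3)·3.0000) / (7) = -3.4286
  x3 = (-6 - (-3)·1.0000 - (-1)·-1.0000) / (5) = -0.8000
Iteration 2:
  x1 = (10 - (-3)·-3.4286 - (-3)·-0.8000) / (-7) = 0.3837
  x2 = (-12 - (3)·-2.2857 - (3)·-0.8000) / (7) = -0.3918
  x3 = (-6 - (-3)·-2.2857 - (-1)·-3.4286) / (5) = -3.2571

(0.3837, -0.3918, -3.2571)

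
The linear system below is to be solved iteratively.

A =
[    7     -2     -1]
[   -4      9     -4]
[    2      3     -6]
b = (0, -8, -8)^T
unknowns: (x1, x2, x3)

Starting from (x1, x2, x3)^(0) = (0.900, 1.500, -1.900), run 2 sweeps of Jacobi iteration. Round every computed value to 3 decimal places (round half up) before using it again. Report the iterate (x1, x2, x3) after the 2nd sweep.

(-0.040, 0.240, 0.719)

Iteration 1:
  x1 = (0 - (-2)·1.500 - (-1)·-1.900) / (7) = 0.157
  x2 = (-8 - (-4)·0.900 - (-4)·-1.900) / (9) = -1.333
  x3 = (-8 - (2)·0.900 - (3)·1.500) / (-6) = 2.383
Iteration 2:
  x1 = (0 - (-2)·-1.333 - (-1)·2.383) / (7) = -0.040
  x2 = (-8 - (-4)·0.157 - (-4)·2.383) / (9) = 0.240
  x3 = (-8 - (2)·0.157 - (3)·-1.333) / (-6) = 0.719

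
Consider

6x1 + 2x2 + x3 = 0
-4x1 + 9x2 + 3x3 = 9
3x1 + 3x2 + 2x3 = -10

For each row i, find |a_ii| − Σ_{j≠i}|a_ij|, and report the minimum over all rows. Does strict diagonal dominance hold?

row 1: |6| − (2+1) = 3
row 2: |9| − (4+3) = 2
row 3: |2| − (3+3) = -4
minimum over rows = -4 → not strictly diagonally dominant

-4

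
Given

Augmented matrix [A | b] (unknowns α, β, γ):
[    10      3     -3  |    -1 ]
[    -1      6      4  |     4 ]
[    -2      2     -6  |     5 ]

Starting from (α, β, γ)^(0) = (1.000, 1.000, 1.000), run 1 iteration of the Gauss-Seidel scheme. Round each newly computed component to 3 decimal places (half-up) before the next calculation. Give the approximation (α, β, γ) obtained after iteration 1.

Iteration 1:
  α = (-1 - (3)·1.000 - (-3)·1.000) / (10) = -0.100
  β = (4 - (-1)·-0.100 - (4)·1.000) / (6) = -0.017
  γ = (5 - (-2)·-0.100 - (2)·-0.017) / (-6) = -0.806

(-0.100, -0.017, -0.806)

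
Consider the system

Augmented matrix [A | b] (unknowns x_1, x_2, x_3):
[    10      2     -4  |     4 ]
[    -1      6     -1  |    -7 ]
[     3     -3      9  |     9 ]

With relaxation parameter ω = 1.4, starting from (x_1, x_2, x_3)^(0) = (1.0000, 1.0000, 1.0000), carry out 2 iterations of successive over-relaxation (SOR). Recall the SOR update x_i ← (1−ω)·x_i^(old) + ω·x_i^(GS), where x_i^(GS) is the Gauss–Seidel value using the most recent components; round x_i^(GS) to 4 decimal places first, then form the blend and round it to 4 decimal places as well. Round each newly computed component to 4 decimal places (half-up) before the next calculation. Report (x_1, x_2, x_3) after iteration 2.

(0.8607, -0.7530, 0.6459)

Iteration 1:
  x_1: GS value = (4 - (2)·1.0000 - (-4)·1.0000) / (10) = 0.6000;  x_1 ← (1−ω)·1.0000 + ω·0.6000 = 0.4400
  x_2: GS value = (-7 - (-1)·0.4400 - (-1)·1.0000) / (6) = -0.9267;  x_2 ← (1−ω)·1.0000 + ω·-0.9267 = -1.6974
  x_3: GS value = (9 - (3)·0.4400 - (-3)·-1.6974) / (9) = 0.2875;  x_3 ← (1−ω)·1.0000 + ω·0.2875 = 0.0025
Iteration 2:
  x_1: GS value = (4 - (2)·-1.6974 - (-4)·0.0025) / (10) = 0.7405;  x_1 ← (1−ω)·0.4400 + ω·0.7405 = 0.8607
  x_2: GS value = (-7 - (-1)·0.8607 - (-1)·0.0025) / (6) = -1.0228;  x_2 ← (1−ω)·-1.6974 + ω·-1.0228 = -0.7530
  x_3: GS value = (9 - (3)·0.8607 - (-3)·-0.7530) / (9) = 0.4621;  x_3 ← (1−ω)·0.0025 + ω·0.4621 = 0.6459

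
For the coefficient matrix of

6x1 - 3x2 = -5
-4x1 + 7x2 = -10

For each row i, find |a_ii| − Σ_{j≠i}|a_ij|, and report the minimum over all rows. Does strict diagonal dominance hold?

3

row 1: |6| − (3) = 3
row 2: |7| − (4) = 3
minimum over rows = 3 → strictly diagonally dominant (convergence guaranteed)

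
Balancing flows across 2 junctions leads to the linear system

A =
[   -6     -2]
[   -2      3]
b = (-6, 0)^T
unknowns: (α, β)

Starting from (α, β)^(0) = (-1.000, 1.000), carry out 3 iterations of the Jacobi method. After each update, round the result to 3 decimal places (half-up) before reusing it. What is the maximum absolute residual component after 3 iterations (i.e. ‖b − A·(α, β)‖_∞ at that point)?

0.742

Iteration 1:
  α = (-6 - (-2)·1.000) / (-6) = 0.667
  β = (0 - (-2)·-1.000) / (3) = -0.667
Iteration 2:
  α = (-6 - (-2)·-0.667) / (-6) = 1.222
  β = (0 - (-2)·0.667) / (3) = 0.445
Iteration 3:
  α = (-6 - (-2)·0.445) / (-6) = 0.852
  β = (0 - (-2)·1.222) / (3) = 0.815
Residual b − A·x = (0.742, -0.741); ∞-norm = 0.742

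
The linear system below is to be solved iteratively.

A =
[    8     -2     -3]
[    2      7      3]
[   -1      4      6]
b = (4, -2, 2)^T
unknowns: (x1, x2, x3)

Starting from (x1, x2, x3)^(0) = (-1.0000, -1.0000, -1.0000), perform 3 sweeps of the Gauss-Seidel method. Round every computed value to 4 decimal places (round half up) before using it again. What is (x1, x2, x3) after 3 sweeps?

(0.6636, -0.8180, 0.9893)

Iteration 1:
  x1 = (4 - (-2)·-1.0000 - (-3)·-1.0000) / (8) = -0.1250
  x2 = (-2 - (2)·-0.1250 - (3)·-1.0000) / (7) = 0.1786
  x3 = (2 - (-1)·-0.1250 - (4)·0.1786) / (6) = 0.1934
Iteration 2:
  x1 = (4 - (-2)·0.1786 - (-3)·0.1934) / (8) = 0.6172
  x2 = (-2 - (2)·0.6172 - (3)·0.1934) / (7) = -0.5449
  x3 = (2 - (-1)·0.6172 - (4)·-0.5449) / (6) = 0.7995
Iteration 3:
  x1 = (4 - (-2)·-0.5449 - (-3)·0.7995) / (8) = 0.6636
  x2 = (-2 - (2)·0.6636 - (3)·0.7995) / (7) = -0.8180
  x3 = (2 - (-1)·0.6636 - (4)·-0.8180) / (6) = 0.9893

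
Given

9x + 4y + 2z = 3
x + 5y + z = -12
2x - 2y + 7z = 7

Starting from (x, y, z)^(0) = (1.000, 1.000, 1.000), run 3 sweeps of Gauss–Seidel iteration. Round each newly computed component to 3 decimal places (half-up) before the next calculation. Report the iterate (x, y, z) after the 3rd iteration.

(1.595, -2.683, -0.222)

Iteration 1:
  x = (3 - (4)·1.000 - (2)·1.000) / (9) = -0.333
  y = (-12 - (1)·-0.333 - (1)·1.000) / (5) = -2.533
  z = (7 - (2)·-0.333 - (-2)·-2.533) / (7) = 0.371
Iteration 2:
  x = (3 - (4)·-2.533 - (2)·0.371) / (9) = 1.377
  y = (-12 - (1)·1.377 - (1)·0.371) / (5) = -2.750
  z = (7 - (2)·1.377 - (-2)·-2.750) / (7) = -0.179
Iteration 3:
  x = (3 - (4)·-2.750 - (2)·-0.179) / (9) = 1.595
  y = (-12 - (1)·1.595 - (1)·-0.179) / (5) = -2.683
  z = (7 - (2)·1.595 - (-2)·-2.683) / (7) = -0.222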